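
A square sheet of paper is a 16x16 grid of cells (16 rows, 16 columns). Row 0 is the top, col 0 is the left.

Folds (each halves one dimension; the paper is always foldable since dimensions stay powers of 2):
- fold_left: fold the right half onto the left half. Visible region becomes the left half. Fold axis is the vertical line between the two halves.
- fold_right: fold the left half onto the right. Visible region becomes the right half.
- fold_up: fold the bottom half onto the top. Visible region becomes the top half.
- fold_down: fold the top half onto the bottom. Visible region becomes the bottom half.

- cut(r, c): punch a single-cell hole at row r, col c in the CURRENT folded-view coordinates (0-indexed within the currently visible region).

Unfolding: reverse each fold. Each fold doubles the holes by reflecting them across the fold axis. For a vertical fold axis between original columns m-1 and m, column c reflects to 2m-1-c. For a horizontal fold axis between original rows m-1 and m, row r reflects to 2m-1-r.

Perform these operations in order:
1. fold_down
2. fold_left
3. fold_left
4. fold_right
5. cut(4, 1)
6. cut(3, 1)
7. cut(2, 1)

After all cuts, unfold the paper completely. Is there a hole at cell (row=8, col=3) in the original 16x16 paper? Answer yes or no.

Answer: no

Derivation:
Op 1 fold_down: fold axis h@8; visible region now rows[8,16) x cols[0,16) = 8x16
Op 2 fold_left: fold axis v@8; visible region now rows[8,16) x cols[0,8) = 8x8
Op 3 fold_left: fold axis v@4; visible region now rows[8,16) x cols[0,4) = 8x4
Op 4 fold_right: fold axis v@2; visible region now rows[8,16) x cols[2,4) = 8x2
Op 5 cut(4, 1): punch at orig (12,3); cuts so far [(12, 3)]; region rows[8,16) x cols[2,4) = 8x2
Op 6 cut(3, 1): punch at orig (11,3); cuts so far [(11, 3), (12, 3)]; region rows[8,16) x cols[2,4) = 8x2
Op 7 cut(2, 1): punch at orig (10,3); cuts so far [(10, 3), (11, 3), (12, 3)]; region rows[8,16) x cols[2,4) = 8x2
Unfold 1 (reflect across v@2): 6 holes -> [(10, 0), (10, 3), (11, 0), (11, 3), (12, 0), (12, 3)]
Unfold 2 (reflect across v@4): 12 holes -> [(10, 0), (10, 3), (10, 4), (10, 7), (11, 0), (11, 3), (11, 4), (11, 7), (12, 0), (12, 3), (12, 4), (12, 7)]
Unfold 3 (reflect across v@8): 24 holes -> [(10, 0), (10, 3), (10, 4), (10, 7), (10, 8), (10, 11), (10, 12), (10, 15), (11, 0), (11, 3), (11, 4), (11, 7), (11, 8), (11, 11), (11, 12), (11, 15), (12, 0), (12, 3), (12, 4), (12, 7), (12, 8), (12, 11), (12, 12), (12, 15)]
Unfold 4 (reflect across h@8): 48 holes -> [(3, 0), (3, 3), (3, 4), (3, 7), (3, 8), (3, 11), (3, 12), (3, 15), (4, 0), (4, 3), (4, 4), (4, 7), (4, 8), (4, 11), (4, 12), (4, 15), (5, 0), (5, 3), (5, 4), (5, 7), (5, 8), (5, 11), (5, 12), (5, 15), (10, 0), (10, 3), (10, 4), (10, 7), (10, 8), (10, 11), (10, 12), (10, 15), (11, 0), (11, 3), (11, 4), (11, 7), (11, 8), (11, 11), (11, 12), (11, 15), (12, 0), (12, 3), (12, 4), (12, 7), (12, 8), (12, 11), (12, 12), (12, 15)]
Holes: [(3, 0), (3, 3), (3, 4), (3, 7), (3, 8), (3, 11), (3, 12), (3, 15), (4, 0), (4, 3), (4, 4), (4, 7), (4, 8), (4, 11), (4, 12), (4, 15), (5, 0), (5, 3), (5, 4), (5, 7), (5, 8), (5, 11), (5, 12), (5, 15), (10, 0), (10, 3), (10, 4), (10, 7), (10, 8), (10, 11), (10, 12), (10, 15), (11, 0), (11, 3), (11, 4), (11, 7), (11, 8), (11, 11), (11, 12), (11, 15), (12, 0), (12, 3), (12, 4), (12, 7), (12, 8), (12, 11), (12, 12), (12, 15)]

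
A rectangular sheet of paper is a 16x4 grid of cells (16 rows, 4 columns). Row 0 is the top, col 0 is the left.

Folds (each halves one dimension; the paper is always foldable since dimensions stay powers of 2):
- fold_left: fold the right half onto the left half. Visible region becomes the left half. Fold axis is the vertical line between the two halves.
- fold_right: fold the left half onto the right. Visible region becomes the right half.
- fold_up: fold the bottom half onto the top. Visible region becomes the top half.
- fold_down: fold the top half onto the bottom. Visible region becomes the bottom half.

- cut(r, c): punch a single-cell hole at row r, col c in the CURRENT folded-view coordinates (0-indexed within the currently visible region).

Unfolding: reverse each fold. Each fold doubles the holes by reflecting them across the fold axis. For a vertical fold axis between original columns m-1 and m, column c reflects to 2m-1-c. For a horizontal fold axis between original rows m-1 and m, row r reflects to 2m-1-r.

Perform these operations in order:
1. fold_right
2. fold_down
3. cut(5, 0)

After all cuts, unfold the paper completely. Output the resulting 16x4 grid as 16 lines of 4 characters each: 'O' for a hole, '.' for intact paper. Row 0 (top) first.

Op 1 fold_right: fold axis v@2; visible region now rows[0,16) x cols[2,4) = 16x2
Op 2 fold_down: fold axis h@8; visible region now rows[8,16) x cols[2,4) = 8x2
Op 3 cut(5, 0): punch at orig (13,2); cuts so far [(13, 2)]; region rows[8,16) x cols[2,4) = 8x2
Unfold 1 (reflect across h@8): 2 holes -> [(2, 2), (13, 2)]
Unfold 2 (reflect across v@2): 4 holes -> [(2, 1), (2, 2), (13, 1), (13, 2)]

Answer: ....
....
.OO.
....
....
....
....
....
....
....
....
....
....
.OO.
....
....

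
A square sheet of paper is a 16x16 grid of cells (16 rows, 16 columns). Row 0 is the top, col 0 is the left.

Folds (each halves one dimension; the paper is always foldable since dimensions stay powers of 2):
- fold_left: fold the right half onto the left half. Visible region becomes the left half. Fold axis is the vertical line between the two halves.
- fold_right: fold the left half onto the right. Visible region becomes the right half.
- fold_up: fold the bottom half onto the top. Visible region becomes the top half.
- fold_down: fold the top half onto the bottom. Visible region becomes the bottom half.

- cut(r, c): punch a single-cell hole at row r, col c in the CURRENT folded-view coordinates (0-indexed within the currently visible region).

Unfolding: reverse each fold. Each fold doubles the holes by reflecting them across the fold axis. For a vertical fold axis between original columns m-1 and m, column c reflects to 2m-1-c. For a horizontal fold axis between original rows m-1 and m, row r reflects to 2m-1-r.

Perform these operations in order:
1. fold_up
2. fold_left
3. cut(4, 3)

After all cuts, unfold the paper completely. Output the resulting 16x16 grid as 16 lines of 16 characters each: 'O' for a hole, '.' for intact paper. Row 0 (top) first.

Answer: ................
................
................
................
...O........O...
................
................
................
................
................
................
...O........O...
................
................
................
................

Derivation:
Op 1 fold_up: fold axis h@8; visible region now rows[0,8) x cols[0,16) = 8x16
Op 2 fold_left: fold axis v@8; visible region now rows[0,8) x cols[0,8) = 8x8
Op 3 cut(4, 3): punch at orig (4,3); cuts so far [(4, 3)]; region rows[0,8) x cols[0,8) = 8x8
Unfold 1 (reflect across v@8): 2 holes -> [(4, 3), (4, 12)]
Unfold 2 (reflect across h@8): 4 holes -> [(4, 3), (4, 12), (11, 3), (11, 12)]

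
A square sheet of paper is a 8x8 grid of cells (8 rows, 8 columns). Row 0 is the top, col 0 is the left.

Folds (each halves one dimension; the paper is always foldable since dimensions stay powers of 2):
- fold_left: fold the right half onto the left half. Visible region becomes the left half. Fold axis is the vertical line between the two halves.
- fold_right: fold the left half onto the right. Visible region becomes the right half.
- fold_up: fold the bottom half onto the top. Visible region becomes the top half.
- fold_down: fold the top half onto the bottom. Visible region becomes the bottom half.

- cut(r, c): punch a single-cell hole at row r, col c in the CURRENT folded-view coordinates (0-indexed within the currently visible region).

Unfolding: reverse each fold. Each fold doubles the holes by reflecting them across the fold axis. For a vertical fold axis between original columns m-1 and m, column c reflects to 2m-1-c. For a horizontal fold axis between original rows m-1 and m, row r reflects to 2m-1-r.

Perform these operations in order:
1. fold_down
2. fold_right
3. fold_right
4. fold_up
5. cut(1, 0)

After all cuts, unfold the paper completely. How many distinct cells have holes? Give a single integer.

Op 1 fold_down: fold axis h@4; visible region now rows[4,8) x cols[0,8) = 4x8
Op 2 fold_right: fold axis v@4; visible region now rows[4,8) x cols[4,8) = 4x4
Op 3 fold_right: fold axis v@6; visible region now rows[4,8) x cols[6,8) = 4x2
Op 4 fold_up: fold axis h@6; visible region now rows[4,6) x cols[6,8) = 2x2
Op 5 cut(1, 0): punch at orig (5,6); cuts so far [(5, 6)]; region rows[4,6) x cols[6,8) = 2x2
Unfold 1 (reflect across h@6): 2 holes -> [(5, 6), (6, 6)]
Unfold 2 (reflect across v@6): 4 holes -> [(5, 5), (5, 6), (6, 5), (6, 6)]
Unfold 3 (reflect across v@4): 8 holes -> [(5, 1), (5, 2), (5, 5), (5, 6), (6, 1), (6, 2), (6, 5), (6, 6)]
Unfold 4 (reflect across h@4): 16 holes -> [(1, 1), (1, 2), (1, 5), (1, 6), (2, 1), (2, 2), (2, 5), (2, 6), (5, 1), (5, 2), (5, 5), (5, 6), (6, 1), (6, 2), (6, 5), (6, 6)]

Answer: 16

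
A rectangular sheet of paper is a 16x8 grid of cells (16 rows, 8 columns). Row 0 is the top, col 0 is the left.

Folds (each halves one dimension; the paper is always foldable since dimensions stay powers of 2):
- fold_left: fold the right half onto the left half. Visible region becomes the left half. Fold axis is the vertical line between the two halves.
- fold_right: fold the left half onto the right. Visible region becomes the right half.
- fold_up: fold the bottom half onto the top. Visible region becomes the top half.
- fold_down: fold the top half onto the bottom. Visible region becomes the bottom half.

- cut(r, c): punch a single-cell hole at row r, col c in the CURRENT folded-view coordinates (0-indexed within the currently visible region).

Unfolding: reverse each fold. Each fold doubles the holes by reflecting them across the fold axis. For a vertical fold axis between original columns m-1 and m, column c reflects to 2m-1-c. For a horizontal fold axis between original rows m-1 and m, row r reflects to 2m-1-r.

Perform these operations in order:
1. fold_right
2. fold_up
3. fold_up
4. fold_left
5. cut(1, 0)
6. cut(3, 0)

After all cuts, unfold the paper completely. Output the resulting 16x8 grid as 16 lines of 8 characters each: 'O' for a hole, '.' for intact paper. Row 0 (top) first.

Op 1 fold_right: fold axis v@4; visible region now rows[0,16) x cols[4,8) = 16x4
Op 2 fold_up: fold axis h@8; visible region now rows[0,8) x cols[4,8) = 8x4
Op 3 fold_up: fold axis h@4; visible region now rows[0,4) x cols[4,8) = 4x4
Op 4 fold_left: fold axis v@6; visible region now rows[0,4) x cols[4,6) = 4x2
Op 5 cut(1, 0): punch at orig (1,4); cuts so far [(1, 4)]; region rows[0,4) x cols[4,6) = 4x2
Op 6 cut(3, 0): punch at orig (3,4); cuts so far [(1, 4), (3, 4)]; region rows[0,4) x cols[4,6) = 4x2
Unfold 1 (reflect across v@6): 4 holes -> [(1, 4), (1, 7), (3, 4), (3, 7)]
Unfold 2 (reflect across h@4): 8 holes -> [(1, 4), (1, 7), (3, 4), (3, 7), (4, 4), (4, 7), (6, 4), (6, 7)]
Unfold 3 (reflect across h@8): 16 holes -> [(1, 4), (1, 7), (3, 4), (3, 7), (4, 4), (4, 7), (6, 4), (6, 7), (9, 4), (9, 7), (11, 4), (11, 7), (12, 4), (12, 7), (14, 4), (14, 7)]
Unfold 4 (reflect across v@4): 32 holes -> [(1, 0), (1, 3), (1, 4), (1, 7), (3, 0), (3, 3), (3, 4), (3, 7), (4, 0), (4, 3), (4, 4), (4, 7), (6, 0), (6, 3), (6, 4), (6, 7), (9, 0), (9, 3), (9, 4), (9, 7), (11, 0), (11, 3), (11, 4), (11, 7), (12, 0), (12, 3), (12, 4), (12, 7), (14, 0), (14, 3), (14, 4), (14, 7)]

Answer: ........
O..OO..O
........
O..OO..O
O..OO..O
........
O..OO..O
........
........
O..OO..O
........
O..OO..O
O..OO..O
........
O..OO..O
........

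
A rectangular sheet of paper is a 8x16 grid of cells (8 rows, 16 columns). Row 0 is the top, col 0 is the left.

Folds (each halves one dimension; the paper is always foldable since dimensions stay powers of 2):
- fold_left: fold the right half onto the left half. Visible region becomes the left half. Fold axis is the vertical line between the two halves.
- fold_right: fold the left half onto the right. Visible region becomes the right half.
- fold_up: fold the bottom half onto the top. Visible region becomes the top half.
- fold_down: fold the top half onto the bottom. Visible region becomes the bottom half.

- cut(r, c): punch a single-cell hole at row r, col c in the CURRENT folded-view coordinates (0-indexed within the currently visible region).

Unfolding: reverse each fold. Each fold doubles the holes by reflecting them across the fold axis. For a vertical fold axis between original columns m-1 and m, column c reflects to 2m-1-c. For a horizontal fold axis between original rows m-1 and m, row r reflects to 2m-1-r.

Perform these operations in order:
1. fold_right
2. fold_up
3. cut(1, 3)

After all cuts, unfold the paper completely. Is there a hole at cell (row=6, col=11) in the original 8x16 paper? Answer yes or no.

Op 1 fold_right: fold axis v@8; visible region now rows[0,8) x cols[8,16) = 8x8
Op 2 fold_up: fold axis h@4; visible region now rows[0,4) x cols[8,16) = 4x8
Op 3 cut(1, 3): punch at orig (1,11); cuts so far [(1, 11)]; region rows[0,4) x cols[8,16) = 4x8
Unfold 1 (reflect across h@4): 2 holes -> [(1, 11), (6, 11)]
Unfold 2 (reflect across v@8): 4 holes -> [(1, 4), (1, 11), (6, 4), (6, 11)]
Holes: [(1, 4), (1, 11), (6, 4), (6, 11)]

Answer: yes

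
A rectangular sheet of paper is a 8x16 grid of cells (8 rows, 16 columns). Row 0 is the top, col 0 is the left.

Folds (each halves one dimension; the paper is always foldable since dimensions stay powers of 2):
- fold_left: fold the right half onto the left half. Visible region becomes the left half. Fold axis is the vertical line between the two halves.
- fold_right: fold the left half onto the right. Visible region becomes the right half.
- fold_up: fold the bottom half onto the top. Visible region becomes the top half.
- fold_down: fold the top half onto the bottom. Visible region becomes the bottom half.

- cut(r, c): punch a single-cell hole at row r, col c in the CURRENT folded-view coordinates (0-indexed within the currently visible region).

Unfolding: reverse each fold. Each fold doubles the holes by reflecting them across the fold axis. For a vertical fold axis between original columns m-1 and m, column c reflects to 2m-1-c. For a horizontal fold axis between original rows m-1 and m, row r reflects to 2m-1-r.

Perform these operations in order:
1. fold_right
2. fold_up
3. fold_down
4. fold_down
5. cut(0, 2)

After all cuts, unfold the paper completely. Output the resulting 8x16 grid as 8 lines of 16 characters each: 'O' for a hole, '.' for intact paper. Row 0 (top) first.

Answer: .....O....O.....
.....O....O.....
.....O....O.....
.....O....O.....
.....O....O.....
.....O....O.....
.....O....O.....
.....O....O.....

Derivation:
Op 1 fold_right: fold axis v@8; visible region now rows[0,8) x cols[8,16) = 8x8
Op 2 fold_up: fold axis h@4; visible region now rows[0,4) x cols[8,16) = 4x8
Op 3 fold_down: fold axis h@2; visible region now rows[2,4) x cols[8,16) = 2x8
Op 4 fold_down: fold axis h@3; visible region now rows[3,4) x cols[8,16) = 1x8
Op 5 cut(0, 2): punch at orig (3,10); cuts so far [(3, 10)]; region rows[3,4) x cols[8,16) = 1x8
Unfold 1 (reflect across h@3): 2 holes -> [(2, 10), (3, 10)]
Unfold 2 (reflect across h@2): 4 holes -> [(0, 10), (1, 10), (2, 10), (3, 10)]
Unfold 3 (reflect across h@4): 8 holes -> [(0, 10), (1, 10), (2, 10), (3, 10), (4, 10), (5, 10), (6, 10), (7, 10)]
Unfold 4 (reflect across v@8): 16 holes -> [(0, 5), (0, 10), (1, 5), (1, 10), (2, 5), (2, 10), (3, 5), (3, 10), (4, 5), (4, 10), (5, 5), (5, 10), (6, 5), (6, 10), (7, 5), (7, 10)]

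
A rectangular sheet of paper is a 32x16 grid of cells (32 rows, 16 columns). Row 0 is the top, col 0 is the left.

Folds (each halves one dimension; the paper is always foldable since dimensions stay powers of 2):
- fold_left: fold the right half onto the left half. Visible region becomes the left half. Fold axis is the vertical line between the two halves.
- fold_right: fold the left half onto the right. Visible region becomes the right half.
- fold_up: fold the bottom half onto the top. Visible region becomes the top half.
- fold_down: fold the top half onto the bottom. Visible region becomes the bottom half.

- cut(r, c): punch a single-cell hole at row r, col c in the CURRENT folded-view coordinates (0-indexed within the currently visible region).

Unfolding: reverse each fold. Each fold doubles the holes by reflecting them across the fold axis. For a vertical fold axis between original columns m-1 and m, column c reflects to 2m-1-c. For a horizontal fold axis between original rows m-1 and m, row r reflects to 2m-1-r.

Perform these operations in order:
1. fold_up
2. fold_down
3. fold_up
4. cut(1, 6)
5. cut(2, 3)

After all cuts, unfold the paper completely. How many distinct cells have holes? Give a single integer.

Answer: 16

Derivation:
Op 1 fold_up: fold axis h@16; visible region now rows[0,16) x cols[0,16) = 16x16
Op 2 fold_down: fold axis h@8; visible region now rows[8,16) x cols[0,16) = 8x16
Op 3 fold_up: fold axis h@12; visible region now rows[8,12) x cols[0,16) = 4x16
Op 4 cut(1, 6): punch at orig (9,6); cuts so far [(9, 6)]; region rows[8,12) x cols[0,16) = 4x16
Op 5 cut(2, 3): punch at orig (10,3); cuts so far [(9, 6), (10, 3)]; region rows[8,12) x cols[0,16) = 4x16
Unfold 1 (reflect across h@12): 4 holes -> [(9, 6), (10, 3), (13, 3), (14, 6)]
Unfold 2 (reflect across h@8): 8 holes -> [(1, 6), (2, 3), (5, 3), (6, 6), (9, 6), (10, 3), (13, 3), (14, 6)]
Unfold 3 (reflect across h@16): 16 holes -> [(1, 6), (2, 3), (5, 3), (6, 6), (9, 6), (10, 3), (13, 3), (14, 6), (17, 6), (18, 3), (21, 3), (22, 6), (25, 6), (26, 3), (29, 3), (30, 6)]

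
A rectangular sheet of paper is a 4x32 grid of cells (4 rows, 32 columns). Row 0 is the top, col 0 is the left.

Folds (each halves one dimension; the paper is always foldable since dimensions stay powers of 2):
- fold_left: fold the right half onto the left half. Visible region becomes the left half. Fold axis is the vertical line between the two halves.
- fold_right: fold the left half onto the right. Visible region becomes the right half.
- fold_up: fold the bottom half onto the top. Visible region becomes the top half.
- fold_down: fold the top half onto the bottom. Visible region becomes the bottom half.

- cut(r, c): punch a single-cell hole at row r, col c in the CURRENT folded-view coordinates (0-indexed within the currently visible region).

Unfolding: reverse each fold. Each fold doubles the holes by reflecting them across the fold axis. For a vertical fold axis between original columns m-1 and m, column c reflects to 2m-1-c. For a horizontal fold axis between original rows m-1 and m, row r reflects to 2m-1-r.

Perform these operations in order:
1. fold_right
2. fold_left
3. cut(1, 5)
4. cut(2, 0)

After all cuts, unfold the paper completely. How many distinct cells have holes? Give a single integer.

Answer: 8

Derivation:
Op 1 fold_right: fold axis v@16; visible region now rows[0,4) x cols[16,32) = 4x16
Op 2 fold_left: fold axis v@24; visible region now rows[0,4) x cols[16,24) = 4x8
Op 3 cut(1, 5): punch at orig (1,21); cuts so far [(1, 21)]; region rows[0,4) x cols[16,24) = 4x8
Op 4 cut(2, 0): punch at orig (2,16); cuts so far [(1, 21), (2, 16)]; region rows[0,4) x cols[16,24) = 4x8
Unfold 1 (reflect across v@24): 4 holes -> [(1, 21), (1, 26), (2, 16), (2, 31)]
Unfold 2 (reflect across v@16): 8 holes -> [(1, 5), (1, 10), (1, 21), (1, 26), (2, 0), (2, 15), (2, 16), (2, 31)]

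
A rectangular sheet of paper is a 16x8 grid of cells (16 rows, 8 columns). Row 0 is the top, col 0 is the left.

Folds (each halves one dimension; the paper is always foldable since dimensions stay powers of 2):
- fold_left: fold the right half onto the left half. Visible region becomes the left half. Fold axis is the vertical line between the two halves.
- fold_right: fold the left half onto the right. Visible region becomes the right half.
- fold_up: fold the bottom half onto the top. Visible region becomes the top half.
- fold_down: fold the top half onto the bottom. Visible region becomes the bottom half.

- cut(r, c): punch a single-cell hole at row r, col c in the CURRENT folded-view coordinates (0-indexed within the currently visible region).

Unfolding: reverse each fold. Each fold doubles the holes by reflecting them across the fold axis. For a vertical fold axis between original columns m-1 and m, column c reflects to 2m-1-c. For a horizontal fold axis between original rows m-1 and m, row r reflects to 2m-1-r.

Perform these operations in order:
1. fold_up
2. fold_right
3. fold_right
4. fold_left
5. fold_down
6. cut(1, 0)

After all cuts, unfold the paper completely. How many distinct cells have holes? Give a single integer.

Answer: 32

Derivation:
Op 1 fold_up: fold axis h@8; visible region now rows[0,8) x cols[0,8) = 8x8
Op 2 fold_right: fold axis v@4; visible region now rows[0,8) x cols[4,8) = 8x4
Op 3 fold_right: fold axis v@6; visible region now rows[0,8) x cols[6,8) = 8x2
Op 4 fold_left: fold axis v@7; visible region now rows[0,8) x cols[6,7) = 8x1
Op 5 fold_down: fold axis h@4; visible region now rows[4,8) x cols[6,7) = 4x1
Op 6 cut(1, 0): punch at orig (5,6); cuts so far [(5, 6)]; region rows[4,8) x cols[6,7) = 4x1
Unfold 1 (reflect across h@4): 2 holes -> [(2, 6), (5, 6)]
Unfold 2 (reflect across v@7): 4 holes -> [(2, 6), (2, 7), (5, 6), (5, 7)]
Unfold 3 (reflect across v@6): 8 holes -> [(2, 4), (2, 5), (2, 6), (2, 7), (5, 4), (5, 5), (5, 6), (5, 7)]
Unfold 4 (reflect across v@4): 16 holes -> [(2, 0), (2, 1), (2, 2), (2, 3), (2, 4), (2, 5), (2, 6), (2, 7), (5, 0), (5, 1), (5, 2), (5, 3), (5, 4), (5, 5), (5, 6), (5, 7)]
Unfold 5 (reflect across h@8): 32 holes -> [(2, 0), (2, 1), (2, 2), (2, 3), (2, 4), (2, 5), (2, 6), (2, 7), (5, 0), (5, 1), (5, 2), (5, 3), (5, 4), (5, 5), (5, 6), (5, 7), (10, 0), (10, 1), (10, 2), (10, 3), (10, 4), (10, 5), (10, 6), (10, 7), (13, 0), (13, 1), (13, 2), (13, 3), (13, 4), (13, 5), (13, 6), (13, 7)]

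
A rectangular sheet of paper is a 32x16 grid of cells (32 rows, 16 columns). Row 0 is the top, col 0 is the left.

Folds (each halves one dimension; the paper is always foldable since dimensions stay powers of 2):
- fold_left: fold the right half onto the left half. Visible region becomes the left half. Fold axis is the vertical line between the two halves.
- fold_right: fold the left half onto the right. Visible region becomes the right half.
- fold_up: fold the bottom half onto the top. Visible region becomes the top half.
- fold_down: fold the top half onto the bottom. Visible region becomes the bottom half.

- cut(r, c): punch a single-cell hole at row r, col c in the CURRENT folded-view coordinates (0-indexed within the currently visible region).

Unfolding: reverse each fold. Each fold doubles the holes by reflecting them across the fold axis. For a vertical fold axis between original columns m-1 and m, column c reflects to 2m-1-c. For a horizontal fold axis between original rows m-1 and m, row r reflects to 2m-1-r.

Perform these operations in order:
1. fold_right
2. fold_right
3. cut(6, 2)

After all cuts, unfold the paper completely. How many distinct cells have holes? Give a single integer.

Op 1 fold_right: fold axis v@8; visible region now rows[0,32) x cols[8,16) = 32x8
Op 2 fold_right: fold axis v@12; visible region now rows[0,32) x cols[12,16) = 32x4
Op 3 cut(6, 2): punch at orig (6,14); cuts so far [(6, 14)]; region rows[0,32) x cols[12,16) = 32x4
Unfold 1 (reflect across v@12): 2 holes -> [(6, 9), (6, 14)]
Unfold 2 (reflect across v@8): 4 holes -> [(6, 1), (6, 6), (6, 9), (6, 14)]

Answer: 4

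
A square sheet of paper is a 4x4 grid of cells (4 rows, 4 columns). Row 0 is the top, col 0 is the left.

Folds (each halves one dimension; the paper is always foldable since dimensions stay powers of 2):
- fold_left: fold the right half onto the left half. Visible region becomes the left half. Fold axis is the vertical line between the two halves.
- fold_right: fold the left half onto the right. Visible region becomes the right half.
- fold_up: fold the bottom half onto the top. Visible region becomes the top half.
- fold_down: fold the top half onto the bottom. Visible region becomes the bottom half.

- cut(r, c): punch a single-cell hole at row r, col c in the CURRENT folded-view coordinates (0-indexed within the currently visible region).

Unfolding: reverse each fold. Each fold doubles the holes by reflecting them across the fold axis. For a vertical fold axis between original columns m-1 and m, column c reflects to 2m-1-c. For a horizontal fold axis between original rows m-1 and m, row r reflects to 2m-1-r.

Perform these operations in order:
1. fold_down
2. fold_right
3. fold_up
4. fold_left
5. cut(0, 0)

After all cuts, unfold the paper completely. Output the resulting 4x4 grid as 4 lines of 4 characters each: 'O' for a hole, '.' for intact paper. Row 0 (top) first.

Answer: OOOO
OOOO
OOOO
OOOO

Derivation:
Op 1 fold_down: fold axis h@2; visible region now rows[2,4) x cols[0,4) = 2x4
Op 2 fold_right: fold axis v@2; visible region now rows[2,4) x cols[2,4) = 2x2
Op 3 fold_up: fold axis h@3; visible region now rows[2,3) x cols[2,4) = 1x2
Op 4 fold_left: fold axis v@3; visible region now rows[2,3) x cols[2,3) = 1x1
Op 5 cut(0, 0): punch at orig (2,2); cuts so far [(2, 2)]; region rows[2,3) x cols[2,3) = 1x1
Unfold 1 (reflect across v@3): 2 holes -> [(2, 2), (2, 3)]
Unfold 2 (reflect across h@3): 4 holes -> [(2, 2), (2, 3), (3, 2), (3, 3)]
Unfold 3 (reflect across v@2): 8 holes -> [(2, 0), (2, 1), (2, 2), (2, 3), (3, 0), (3, 1), (3, 2), (3, 3)]
Unfold 4 (reflect across h@2): 16 holes -> [(0, 0), (0, 1), (0, 2), (0, 3), (1, 0), (1, 1), (1, 2), (1, 3), (2, 0), (2, 1), (2, 2), (2, 3), (3, 0), (3, 1), (3, 2), (3, 3)]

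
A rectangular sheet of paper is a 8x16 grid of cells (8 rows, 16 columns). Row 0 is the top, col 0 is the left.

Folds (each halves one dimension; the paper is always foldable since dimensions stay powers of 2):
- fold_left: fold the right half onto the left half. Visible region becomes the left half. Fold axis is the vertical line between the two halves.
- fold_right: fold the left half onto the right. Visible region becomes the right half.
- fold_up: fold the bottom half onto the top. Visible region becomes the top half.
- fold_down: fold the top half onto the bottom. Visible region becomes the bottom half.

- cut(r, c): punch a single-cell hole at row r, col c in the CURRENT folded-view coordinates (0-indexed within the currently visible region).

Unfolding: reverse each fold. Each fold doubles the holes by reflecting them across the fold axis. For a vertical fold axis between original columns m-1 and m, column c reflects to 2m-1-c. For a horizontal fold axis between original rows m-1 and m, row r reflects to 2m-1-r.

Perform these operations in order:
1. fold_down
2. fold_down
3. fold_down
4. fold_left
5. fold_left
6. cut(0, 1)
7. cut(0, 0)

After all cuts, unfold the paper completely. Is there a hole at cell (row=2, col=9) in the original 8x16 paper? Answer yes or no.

Op 1 fold_down: fold axis h@4; visible region now rows[4,8) x cols[0,16) = 4x16
Op 2 fold_down: fold axis h@6; visible region now rows[6,8) x cols[0,16) = 2x16
Op 3 fold_down: fold axis h@7; visible region now rows[7,8) x cols[0,16) = 1x16
Op 4 fold_left: fold axis v@8; visible region now rows[7,8) x cols[0,8) = 1x8
Op 5 fold_left: fold axis v@4; visible region now rows[7,8) x cols[0,4) = 1x4
Op 6 cut(0, 1): punch at orig (7,1); cuts so far [(7, 1)]; region rows[7,8) x cols[0,4) = 1x4
Op 7 cut(0, 0): punch at orig (7,0); cuts so far [(7, 0), (7, 1)]; region rows[7,8) x cols[0,4) = 1x4
Unfold 1 (reflect across v@4): 4 holes -> [(7, 0), (7, 1), (7, 6), (7, 7)]
Unfold 2 (reflect across v@8): 8 holes -> [(7, 0), (7, 1), (7, 6), (7, 7), (7, 8), (7, 9), (7, 14), (7, 15)]
Unfold 3 (reflect across h@7): 16 holes -> [(6, 0), (6, 1), (6, 6), (6, 7), (6, 8), (6, 9), (6, 14), (6, 15), (7, 0), (7, 1), (7, 6), (7, 7), (7, 8), (7, 9), (7, 14), (7, 15)]
Unfold 4 (reflect across h@6): 32 holes -> [(4, 0), (4, 1), (4, 6), (4, 7), (4, 8), (4, 9), (4, 14), (4, 15), (5, 0), (5, 1), (5, 6), (5, 7), (5, 8), (5, 9), (5, 14), (5, 15), (6, 0), (6, 1), (6, 6), (6, 7), (6, 8), (6, 9), (6, 14), (6, 15), (7, 0), (7, 1), (7, 6), (7, 7), (7, 8), (7, 9), (7, 14), (7, 15)]
Unfold 5 (reflect across h@4): 64 holes -> [(0, 0), (0, 1), (0, 6), (0, 7), (0, 8), (0, 9), (0, 14), (0, 15), (1, 0), (1, 1), (1, 6), (1, 7), (1, 8), (1, 9), (1, 14), (1, 15), (2, 0), (2, 1), (2, 6), (2, 7), (2, 8), (2, 9), (2, 14), (2, 15), (3, 0), (3, 1), (3, 6), (3, 7), (3, 8), (3, 9), (3, 14), (3, 15), (4, 0), (4, 1), (4, 6), (4, 7), (4, 8), (4, 9), (4, 14), (4, 15), (5, 0), (5, 1), (5, 6), (5, 7), (5, 8), (5, 9), (5, 14), (5, 15), (6, 0), (6, 1), (6, 6), (6, 7), (6, 8), (6, 9), (6, 14), (6, 15), (7, 0), (7, 1), (7, 6), (7, 7), (7, 8), (7, 9), (7, 14), (7, 15)]
Holes: [(0, 0), (0, 1), (0, 6), (0, 7), (0, 8), (0, 9), (0, 14), (0, 15), (1, 0), (1, 1), (1, 6), (1, 7), (1, 8), (1, 9), (1, 14), (1, 15), (2, 0), (2, 1), (2, 6), (2, 7), (2, 8), (2, 9), (2, 14), (2, 15), (3, 0), (3, 1), (3, 6), (3, 7), (3, 8), (3, 9), (3, 14), (3, 15), (4, 0), (4, 1), (4, 6), (4, 7), (4, 8), (4, 9), (4, 14), (4, 15), (5, 0), (5, 1), (5, 6), (5, 7), (5, 8), (5, 9), (5, 14), (5, 15), (6, 0), (6, 1), (6, 6), (6, 7), (6, 8), (6, 9), (6, 14), (6, 15), (7, 0), (7, 1), (7, 6), (7, 7), (7, 8), (7, 9), (7, 14), (7, 15)]

Answer: yes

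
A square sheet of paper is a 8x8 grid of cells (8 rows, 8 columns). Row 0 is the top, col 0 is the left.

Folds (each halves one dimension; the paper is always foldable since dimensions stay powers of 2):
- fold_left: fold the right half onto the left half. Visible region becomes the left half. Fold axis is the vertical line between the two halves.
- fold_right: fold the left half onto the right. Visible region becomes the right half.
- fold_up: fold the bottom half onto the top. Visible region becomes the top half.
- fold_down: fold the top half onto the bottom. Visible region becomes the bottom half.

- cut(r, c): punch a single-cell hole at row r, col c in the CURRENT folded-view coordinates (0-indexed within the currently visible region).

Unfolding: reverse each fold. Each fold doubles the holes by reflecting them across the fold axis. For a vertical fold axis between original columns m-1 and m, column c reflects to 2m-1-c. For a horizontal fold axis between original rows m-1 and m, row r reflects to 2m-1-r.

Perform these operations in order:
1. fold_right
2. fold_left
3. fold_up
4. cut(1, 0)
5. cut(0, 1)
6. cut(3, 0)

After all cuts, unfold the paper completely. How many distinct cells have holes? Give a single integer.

Op 1 fold_right: fold axis v@4; visible region now rows[0,8) x cols[4,8) = 8x4
Op 2 fold_left: fold axis v@6; visible region now rows[0,8) x cols[4,6) = 8x2
Op 3 fold_up: fold axis h@4; visible region now rows[0,4) x cols[4,6) = 4x2
Op 4 cut(1, 0): punch at orig (1,4); cuts so far [(1, 4)]; region rows[0,4) x cols[4,6) = 4x2
Op 5 cut(0, 1): punch at orig (0,5); cuts so far [(0, 5), (1, 4)]; region rows[0,4) x cols[4,6) = 4x2
Op 6 cut(3, 0): punch at orig (3,4); cuts so far [(0, 5), (1, 4), (3, 4)]; region rows[0,4) x cols[4,6) = 4x2
Unfold 1 (reflect across h@4): 6 holes -> [(0, 5), (1, 4), (3, 4), (4, 4), (6, 4), (7, 5)]
Unfold 2 (reflect across v@6): 12 holes -> [(0, 5), (0, 6), (1, 4), (1, 7), (3, 4), (3, 7), (4, 4), (4, 7), (6, 4), (6, 7), (7, 5), (7, 6)]
Unfold 3 (reflect across v@4): 24 holes -> [(0, 1), (0, 2), (0, 5), (0, 6), (1, 0), (1, 3), (1, 4), (1, 7), (3, 0), (3, 3), (3, 4), (3, 7), (4, 0), (4, 3), (4, 4), (4, 7), (6, 0), (6, 3), (6, 4), (6, 7), (7, 1), (7, 2), (7, 5), (7, 6)]

Answer: 24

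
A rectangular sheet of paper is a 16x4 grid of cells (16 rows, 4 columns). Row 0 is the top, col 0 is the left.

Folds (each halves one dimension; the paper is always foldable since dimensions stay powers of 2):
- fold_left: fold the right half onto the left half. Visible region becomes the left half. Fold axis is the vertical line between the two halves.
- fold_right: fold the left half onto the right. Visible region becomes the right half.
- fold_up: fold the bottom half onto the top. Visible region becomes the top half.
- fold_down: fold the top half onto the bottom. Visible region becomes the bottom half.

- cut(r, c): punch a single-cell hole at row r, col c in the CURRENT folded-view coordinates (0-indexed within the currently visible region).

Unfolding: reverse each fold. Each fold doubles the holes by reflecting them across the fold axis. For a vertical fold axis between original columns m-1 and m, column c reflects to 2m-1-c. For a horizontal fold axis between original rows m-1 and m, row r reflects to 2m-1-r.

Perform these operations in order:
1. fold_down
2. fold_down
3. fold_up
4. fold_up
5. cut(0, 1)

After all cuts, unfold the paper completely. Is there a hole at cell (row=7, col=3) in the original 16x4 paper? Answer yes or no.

Op 1 fold_down: fold axis h@8; visible region now rows[8,16) x cols[0,4) = 8x4
Op 2 fold_down: fold axis h@12; visible region now rows[12,16) x cols[0,4) = 4x4
Op 3 fold_up: fold axis h@14; visible region now rows[12,14) x cols[0,4) = 2x4
Op 4 fold_up: fold axis h@13; visible region now rows[12,13) x cols[0,4) = 1x4
Op 5 cut(0, 1): punch at orig (12,1); cuts so far [(12, 1)]; region rows[12,13) x cols[0,4) = 1x4
Unfold 1 (reflect across h@13): 2 holes -> [(12, 1), (13, 1)]
Unfold 2 (reflect across h@14): 4 holes -> [(12, 1), (13, 1), (14, 1), (15, 1)]
Unfold 3 (reflect across h@12): 8 holes -> [(8, 1), (9, 1), (10, 1), (11, 1), (12, 1), (13, 1), (14, 1), (15, 1)]
Unfold 4 (reflect across h@8): 16 holes -> [(0, 1), (1, 1), (2, 1), (3, 1), (4, 1), (5, 1), (6, 1), (7, 1), (8, 1), (9, 1), (10, 1), (11, 1), (12, 1), (13, 1), (14, 1), (15, 1)]
Holes: [(0, 1), (1, 1), (2, 1), (3, 1), (4, 1), (5, 1), (6, 1), (7, 1), (8, 1), (9, 1), (10, 1), (11, 1), (12, 1), (13, 1), (14, 1), (15, 1)]

Answer: no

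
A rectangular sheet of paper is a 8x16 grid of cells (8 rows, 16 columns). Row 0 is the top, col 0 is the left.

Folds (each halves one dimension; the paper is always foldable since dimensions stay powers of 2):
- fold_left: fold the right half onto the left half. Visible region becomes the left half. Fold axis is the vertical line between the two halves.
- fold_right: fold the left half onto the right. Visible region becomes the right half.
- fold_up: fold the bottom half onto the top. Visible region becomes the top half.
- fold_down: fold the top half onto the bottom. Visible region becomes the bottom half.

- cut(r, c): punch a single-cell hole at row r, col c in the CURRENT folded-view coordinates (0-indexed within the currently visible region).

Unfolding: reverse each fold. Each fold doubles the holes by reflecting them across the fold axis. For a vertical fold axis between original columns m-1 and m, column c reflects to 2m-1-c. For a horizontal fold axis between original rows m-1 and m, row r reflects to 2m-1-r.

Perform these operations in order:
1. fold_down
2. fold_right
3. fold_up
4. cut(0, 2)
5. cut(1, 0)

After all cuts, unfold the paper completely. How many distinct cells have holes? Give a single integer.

Answer: 16

Derivation:
Op 1 fold_down: fold axis h@4; visible region now rows[4,8) x cols[0,16) = 4x16
Op 2 fold_right: fold axis v@8; visible region now rows[4,8) x cols[8,16) = 4x8
Op 3 fold_up: fold axis h@6; visible region now rows[4,6) x cols[8,16) = 2x8
Op 4 cut(0, 2): punch at orig (4,10); cuts so far [(4, 10)]; region rows[4,6) x cols[8,16) = 2x8
Op 5 cut(1, 0): punch at orig (5,8); cuts so far [(4, 10), (5, 8)]; region rows[4,6) x cols[8,16) = 2x8
Unfold 1 (reflect across h@6): 4 holes -> [(4, 10), (5, 8), (6, 8), (7, 10)]
Unfold 2 (reflect across v@8): 8 holes -> [(4, 5), (4, 10), (5, 7), (5, 8), (6, 7), (6, 8), (7, 5), (7, 10)]
Unfold 3 (reflect across h@4): 16 holes -> [(0, 5), (0, 10), (1, 7), (1, 8), (2, 7), (2, 8), (3, 5), (3, 10), (4, 5), (4, 10), (5, 7), (5, 8), (6, 7), (6, 8), (7, 5), (7, 10)]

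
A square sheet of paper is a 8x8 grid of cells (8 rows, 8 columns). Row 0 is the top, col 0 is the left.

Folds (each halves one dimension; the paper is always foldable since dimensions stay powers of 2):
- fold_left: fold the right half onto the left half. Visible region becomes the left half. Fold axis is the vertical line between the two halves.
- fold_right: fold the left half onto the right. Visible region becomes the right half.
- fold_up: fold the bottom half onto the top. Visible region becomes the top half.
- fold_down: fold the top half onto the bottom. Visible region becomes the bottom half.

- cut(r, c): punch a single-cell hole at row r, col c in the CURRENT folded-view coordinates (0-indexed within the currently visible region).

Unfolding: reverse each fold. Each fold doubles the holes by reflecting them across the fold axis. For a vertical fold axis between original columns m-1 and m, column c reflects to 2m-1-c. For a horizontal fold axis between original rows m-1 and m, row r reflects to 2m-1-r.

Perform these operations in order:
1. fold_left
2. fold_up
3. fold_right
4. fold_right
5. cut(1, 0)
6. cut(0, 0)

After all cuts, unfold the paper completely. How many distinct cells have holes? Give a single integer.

Answer: 32

Derivation:
Op 1 fold_left: fold axis v@4; visible region now rows[0,8) x cols[0,4) = 8x4
Op 2 fold_up: fold axis h@4; visible region now rows[0,4) x cols[0,4) = 4x4
Op 3 fold_right: fold axis v@2; visible region now rows[0,4) x cols[2,4) = 4x2
Op 4 fold_right: fold axis v@3; visible region now rows[0,4) x cols[3,4) = 4x1
Op 5 cut(1, 0): punch at orig (1,3); cuts so far [(1, 3)]; region rows[0,4) x cols[3,4) = 4x1
Op 6 cut(0, 0): punch at orig (0,3); cuts so far [(0, 3), (1, 3)]; region rows[0,4) x cols[3,4) = 4x1
Unfold 1 (reflect across v@3): 4 holes -> [(0, 2), (0, 3), (1, 2), (1, 3)]
Unfold 2 (reflect across v@2): 8 holes -> [(0, 0), (0, 1), (0, 2), (0, 3), (1, 0), (1, 1), (1, 2), (1, 3)]
Unfold 3 (reflect across h@4): 16 holes -> [(0, 0), (0, 1), (0, 2), (0, 3), (1, 0), (1, 1), (1, 2), (1, 3), (6, 0), (6, 1), (6, 2), (6, 3), (7, 0), (7, 1), (7, 2), (7, 3)]
Unfold 4 (reflect across v@4): 32 holes -> [(0, 0), (0, 1), (0, 2), (0, 3), (0, 4), (0, 5), (0, 6), (0, 7), (1, 0), (1, 1), (1, 2), (1, 3), (1, 4), (1, 5), (1, 6), (1, 7), (6, 0), (6, 1), (6, 2), (6, 3), (6, 4), (6, 5), (6, 6), (6, 7), (7, 0), (7, 1), (7, 2), (7, 3), (7, 4), (7, 5), (7, 6), (7, 7)]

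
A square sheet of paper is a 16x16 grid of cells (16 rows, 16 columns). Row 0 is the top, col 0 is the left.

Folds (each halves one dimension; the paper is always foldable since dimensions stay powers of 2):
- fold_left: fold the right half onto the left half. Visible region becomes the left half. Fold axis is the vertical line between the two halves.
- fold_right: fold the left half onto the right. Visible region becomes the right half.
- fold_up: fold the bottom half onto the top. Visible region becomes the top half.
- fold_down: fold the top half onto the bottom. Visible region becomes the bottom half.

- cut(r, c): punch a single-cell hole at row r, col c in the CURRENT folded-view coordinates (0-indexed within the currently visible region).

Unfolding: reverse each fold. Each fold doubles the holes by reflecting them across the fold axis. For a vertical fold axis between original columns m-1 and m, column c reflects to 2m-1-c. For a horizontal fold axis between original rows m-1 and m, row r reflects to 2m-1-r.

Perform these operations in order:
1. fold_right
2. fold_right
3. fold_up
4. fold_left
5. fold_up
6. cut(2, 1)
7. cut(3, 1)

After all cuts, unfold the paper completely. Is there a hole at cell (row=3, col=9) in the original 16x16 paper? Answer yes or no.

Op 1 fold_right: fold axis v@8; visible region now rows[0,16) x cols[8,16) = 16x8
Op 2 fold_right: fold axis v@12; visible region now rows[0,16) x cols[12,16) = 16x4
Op 3 fold_up: fold axis h@8; visible region now rows[0,8) x cols[12,16) = 8x4
Op 4 fold_left: fold axis v@14; visible region now rows[0,8) x cols[12,14) = 8x2
Op 5 fold_up: fold axis h@4; visible region now rows[0,4) x cols[12,14) = 4x2
Op 6 cut(2, 1): punch at orig (2,13); cuts so far [(2, 13)]; region rows[0,4) x cols[12,14) = 4x2
Op 7 cut(3, 1): punch at orig (3,13); cuts so far [(2, 13), (3, 13)]; region rows[0,4) x cols[12,14) = 4x2
Unfold 1 (reflect across h@4): 4 holes -> [(2, 13), (3, 13), (4, 13), (5, 13)]
Unfold 2 (reflect across v@14): 8 holes -> [(2, 13), (2, 14), (3, 13), (3, 14), (4, 13), (4, 14), (5, 13), (5, 14)]
Unfold 3 (reflect across h@8): 16 holes -> [(2, 13), (2, 14), (3, 13), (3, 14), (4, 13), (4, 14), (5, 13), (5, 14), (10, 13), (10, 14), (11, 13), (11, 14), (12, 13), (12, 14), (13, 13), (13, 14)]
Unfold 4 (reflect across v@12): 32 holes -> [(2, 9), (2, 10), (2, 13), (2, 14), (3, 9), (3, 10), (3, 13), (3, 14), (4, 9), (4, 10), (4, 13), (4, 14), (5, 9), (5, 10), (5, 13), (5, 14), (10, 9), (10, 10), (10, 13), (10, 14), (11, 9), (11, 10), (11, 13), (11, 14), (12, 9), (12, 10), (12, 13), (12, 14), (13, 9), (13, 10), (13, 13), (13, 14)]
Unfold 5 (reflect across v@8): 64 holes -> [(2, 1), (2, 2), (2, 5), (2, 6), (2, 9), (2, 10), (2, 13), (2, 14), (3, 1), (3, 2), (3, 5), (3, 6), (3, 9), (3, 10), (3, 13), (3, 14), (4, 1), (4, 2), (4, 5), (4, 6), (4, 9), (4, 10), (4, 13), (4, 14), (5, 1), (5, 2), (5, 5), (5, 6), (5, 9), (5, 10), (5, 13), (5, 14), (10, 1), (10, 2), (10, 5), (10, 6), (10, 9), (10, 10), (10, 13), (10, 14), (11, 1), (11, 2), (11, 5), (11, 6), (11, 9), (11, 10), (11, 13), (11, 14), (12, 1), (12, 2), (12, 5), (12, 6), (12, 9), (12, 10), (12, 13), (12, 14), (13, 1), (13, 2), (13, 5), (13, 6), (13, 9), (13, 10), (13, 13), (13, 14)]
Holes: [(2, 1), (2, 2), (2, 5), (2, 6), (2, 9), (2, 10), (2, 13), (2, 14), (3, 1), (3, 2), (3, 5), (3, 6), (3, 9), (3, 10), (3, 13), (3, 14), (4, 1), (4, 2), (4, 5), (4, 6), (4, 9), (4, 10), (4, 13), (4, 14), (5, 1), (5, 2), (5, 5), (5, 6), (5, 9), (5, 10), (5, 13), (5, 14), (10, 1), (10, 2), (10, 5), (10, 6), (10, 9), (10, 10), (10, 13), (10, 14), (11, 1), (11, 2), (11, 5), (11, 6), (11, 9), (11, 10), (11, 13), (11, 14), (12, 1), (12, 2), (12, 5), (12, 6), (12, 9), (12, 10), (12, 13), (12, 14), (13, 1), (13, 2), (13, 5), (13, 6), (13, 9), (13, 10), (13, 13), (13, 14)]

Answer: yes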